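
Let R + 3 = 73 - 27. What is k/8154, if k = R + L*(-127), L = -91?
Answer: 5800/4077 ≈ 1.4226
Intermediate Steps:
R = 43 (R = -3 + (73 - 27) = -3 + 46 = 43)
k = 11600 (k = 43 - 91*(-127) = 43 + 11557 = 11600)
k/8154 = 11600/8154 = 11600*(1/8154) = 5800/4077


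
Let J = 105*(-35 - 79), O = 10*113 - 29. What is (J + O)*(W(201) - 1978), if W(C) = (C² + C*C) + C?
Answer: -858922725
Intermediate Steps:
O = 1101 (O = 1130 - 29 = 1101)
J = -11970 (J = 105*(-114) = -11970)
W(C) = C + 2*C² (W(C) = (C² + C²) + C = 2*C² + C = C + 2*C²)
(J + O)*(W(201) - 1978) = (-11970 + 1101)*(201*(1 + 2*201) - 1978) = -10869*(201*(1 + 402) - 1978) = -10869*(201*403 - 1978) = -10869*(81003 - 1978) = -10869*79025 = -858922725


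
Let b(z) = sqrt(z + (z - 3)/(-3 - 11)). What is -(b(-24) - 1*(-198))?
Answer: -198 - I*sqrt(4326)/14 ≈ -198.0 - 4.698*I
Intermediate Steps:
b(z) = sqrt(3/14 + 13*z/14) (b(z) = sqrt(z + (-3 + z)/(-14)) = sqrt(z + (-3 + z)*(-1/14)) = sqrt(z + (3/14 - z/14)) = sqrt(3/14 + 13*z/14))
-(b(-24) - 1*(-198)) = -(sqrt(42 + 182*(-24))/14 - 1*(-198)) = -(sqrt(42 - 4368)/14 + 198) = -(sqrt(-4326)/14 + 198) = -((I*sqrt(4326))/14 + 198) = -(I*sqrt(4326)/14 + 198) = -(198 + I*sqrt(4326)/14) = -198 - I*sqrt(4326)/14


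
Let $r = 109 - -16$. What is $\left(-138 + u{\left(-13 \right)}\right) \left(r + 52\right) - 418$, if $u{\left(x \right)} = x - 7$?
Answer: $-28384$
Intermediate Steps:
$u{\left(x \right)} = -7 + x$ ($u{\left(x \right)} = x - 7 = -7 + x$)
$r = 125$ ($r = 109 + 16 = 125$)
$\left(-138 + u{\left(-13 \right)}\right) \left(r + 52\right) - 418 = \left(-138 - 20\right) \left(125 + 52\right) - 418 = \left(-138 - 20\right) 177 - 418 = \left(-158\right) 177 - 418 = -27966 - 418 = -28384$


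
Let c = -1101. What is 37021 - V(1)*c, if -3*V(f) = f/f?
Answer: 36654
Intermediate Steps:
V(f) = -⅓ (V(f) = -f/(3*f) = -⅓*1 = -⅓)
37021 - V(1)*c = 37021 - (-1)*(-1101)/3 = 37021 - 1*367 = 37021 - 367 = 36654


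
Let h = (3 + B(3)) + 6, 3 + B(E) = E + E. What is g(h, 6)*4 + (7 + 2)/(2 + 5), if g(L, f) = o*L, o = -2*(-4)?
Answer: 2697/7 ≈ 385.29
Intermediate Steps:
B(E) = -3 + 2*E (B(E) = -3 + (E + E) = -3 + 2*E)
o = 8
h = 12 (h = (3 + (-3 + 2*3)) + 6 = (3 + (-3 + 6)) + 6 = (3 + 3) + 6 = 6 + 6 = 12)
g(L, f) = 8*L
g(h, 6)*4 + (7 + 2)/(2 + 5) = (8*12)*4 + (7 + 2)/(2 + 5) = 96*4 + 9/7 = 384 + 9*(1/7) = 384 + 9/7 = 2697/7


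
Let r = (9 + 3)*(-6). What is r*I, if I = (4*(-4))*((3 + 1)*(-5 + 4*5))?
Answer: 69120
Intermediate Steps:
r = -72 (r = 12*(-6) = -72)
I = -960 (I = -64*(-5 + 20) = -64*15 = -16*60 = -960)
r*I = -72*(-960) = 69120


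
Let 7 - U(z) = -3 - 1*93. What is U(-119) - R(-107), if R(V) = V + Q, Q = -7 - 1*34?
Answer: 251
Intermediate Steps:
U(z) = 103 (U(z) = 7 - (-3 - 1*93) = 7 - (-3 - 93) = 7 - 1*(-96) = 7 + 96 = 103)
Q = -41 (Q = -7 - 34 = -41)
R(V) = -41 + V (R(V) = V - 41 = -41 + V)
U(-119) - R(-107) = 103 - (-41 - 107) = 103 - 1*(-148) = 103 + 148 = 251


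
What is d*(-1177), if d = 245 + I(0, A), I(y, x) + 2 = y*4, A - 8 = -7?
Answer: -286011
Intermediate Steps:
A = 1 (A = 8 - 7 = 1)
I(y, x) = -2 + 4*y (I(y, x) = -2 + y*4 = -2 + 4*y)
d = 243 (d = 245 + (-2 + 4*0) = 245 + (-2 + 0) = 245 - 2 = 243)
d*(-1177) = 243*(-1177) = -286011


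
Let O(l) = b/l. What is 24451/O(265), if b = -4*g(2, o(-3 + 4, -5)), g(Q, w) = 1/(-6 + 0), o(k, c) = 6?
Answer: 19438545/2 ≈ 9.7193e+6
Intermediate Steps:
g(Q, w) = -⅙ (g(Q, w) = 1/(-6) = -⅙)
b = ⅔ (b = -4*(-⅙) = ⅔ ≈ 0.66667)
O(l) = 2/(3*l)
24451/O(265) = 24451/(((⅔)/265)) = 24451/(((⅔)*(1/265))) = 24451/(2/795) = 24451*(795/2) = 19438545/2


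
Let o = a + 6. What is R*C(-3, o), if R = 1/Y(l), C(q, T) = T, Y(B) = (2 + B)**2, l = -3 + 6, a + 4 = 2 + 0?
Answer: 4/25 ≈ 0.16000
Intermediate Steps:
a = -2 (a = -4 + (2 + 0) = -4 + 2 = -2)
l = 3
o = 4 (o = -2 + 6 = 4)
R = 1/25 (R = 1/((2 + 3)**2) = 1/(5**2) = 1/25 ≈ 0.040000)
R*C(-3, o) = (1/25)*4 = 4/25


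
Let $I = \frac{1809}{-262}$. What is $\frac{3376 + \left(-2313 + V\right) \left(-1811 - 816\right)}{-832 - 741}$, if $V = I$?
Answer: $- \frac{1597614517}{412126} \approx -3876.5$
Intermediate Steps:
$I = - \frac{1809}{262}$ ($I = 1809 \left(- \frac{1}{262}\right) = - \frac{1809}{262} \approx -6.9046$)
$V = - \frac{1809}{262} \approx -6.9046$
$\frac{3376 + \left(-2313 + V\right) \left(-1811 - 816\right)}{-832 - 741} = \frac{3376 + \left(-2313 - \frac{1809}{262}\right) \left(-1811 - 816\right)}{-832 - 741} = \frac{3376 - - \frac{1596730005}{262}}{-1573} = \left(3376 + \frac{1596730005}{262}\right) \left(- \frac{1}{1573}\right) = \frac{1597614517}{262} \left(- \frac{1}{1573}\right) = - \frac{1597614517}{412126}$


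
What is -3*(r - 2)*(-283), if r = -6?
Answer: -6792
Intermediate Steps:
-3*(r - 2)*(-283) = -3*(-6 - 2)*(-283) = -3*(-8)*(-283) = 24*(-283) = -6792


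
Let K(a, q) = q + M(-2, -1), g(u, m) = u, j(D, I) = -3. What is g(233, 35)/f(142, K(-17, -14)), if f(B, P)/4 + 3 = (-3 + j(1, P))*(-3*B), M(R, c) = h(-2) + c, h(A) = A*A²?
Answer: 233/10212 ≈ 0.022816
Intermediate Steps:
h(A) = A³
M(R, c) = -8 + c (M(R, c) = (-2)³ + c = -8 + c)
K(a, q) = -9 + q (K(a, q) = q + (-8 - 1) = q - 9 = -9 + q)
f(B, P) = -12 + 72*B (f(B, P) = -12 + 4*((-3 - 3)*(-3*B)) = -12 + 4*(-(-18)*B) = -12 + 4*(18*B) = -12 + 72*B)
g(233, 35)/f(142, K(-17, -14)) = 233/(-12 + 72*142) = 233/(-12 + 10224) = 233/10212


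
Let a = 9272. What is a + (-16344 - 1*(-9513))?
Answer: 2441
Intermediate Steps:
a + (-16344 - 1*(-9513)) = 9272 + (-16344 - 1*(-9513)) = 9272 + (-16344 + 9513) = 9272 - 6831 = 2441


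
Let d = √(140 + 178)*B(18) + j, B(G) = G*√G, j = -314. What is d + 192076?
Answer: 191762 + 108*√159 ≈ 1.9312e+5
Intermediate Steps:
B(G) = G^(3/2)
d = -314 + 108*√159 (d = √(140 + 178)*18^(3/2) - 314 = √318*(54*√2) - 314 = 108*√159 - 314 = -314 + 108*√159 ≈ 1047.8)
d + 192076 = (-314 + 108*√159) + 192076 = 191762 + 108*√159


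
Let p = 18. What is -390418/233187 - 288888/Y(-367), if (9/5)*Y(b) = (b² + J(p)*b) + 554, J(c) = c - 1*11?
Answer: -432637961582/77344630095 ≈ -5.5936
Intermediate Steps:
J(c) = -11 + c (J(c) = c - 11 = -11 + c)
Y(b) = 2770/9 + 5*b²/9 + 35*b/9 (Y(b) = 5*((b² + (-11 + 18)*b) + 554)/9 = 5*((b² + 7*b) + 554)/9 = 5*(554 + b² + 7*b)/9 = 2770/9 + 5*b²/9 + 35*b/9)
-390418/233187 - 288888/Y(-367) = -390418/233187 - 288888/(2770/9 + (5/9)*(-367)² + (35/9)*(-367)) = -390418*1/233187 - 288888/(2770/9 + (5/9)*134689 - 12845/9) = -390418/233187 - 288888/(2770/9 + 673445/9 - 12845/9) = -390418/233187 - 288888/663370/9 = -390418/233187 - 288888*9/663370 = -390418/233187 - 1299996/331685 = -432637961582/77344630095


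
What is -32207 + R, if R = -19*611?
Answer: -43816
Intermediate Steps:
R = -11609
-32207 + R = -32207 - 11609 = -43816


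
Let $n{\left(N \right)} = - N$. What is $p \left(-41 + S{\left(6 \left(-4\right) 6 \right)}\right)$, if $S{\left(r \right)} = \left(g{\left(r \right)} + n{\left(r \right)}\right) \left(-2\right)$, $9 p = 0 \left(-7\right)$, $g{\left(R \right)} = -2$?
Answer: $0$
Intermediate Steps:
$p = 0$ ($p = \frac{0 \left(-7\right)}{9} = \frac{1}{9} \cdot 0 = 0$)
$S{\left(r \right)} = 4 + 2 r$ ($S{\left(r \right)} = \left(-2 - r\right) \left(-2\right) = 4 + 2 r$)
$p \left(-41 + S{\left(6 \left(-4\right) 6 \right)}\right) = 0 \left(-41 + \left(4 + 2 \cdot 6 \left(-4\right) 6\right)\right) = 0 \left(-41 + \left(4 + 2 \left(\left(-24\right) 6\right)\right)\right) = 0 \left(-41 + \left(4 + 2 \left(-144\right)\right)\right) = 0 \left(-41 + \left(4 - 288\right)\right) = 0 \left(-41 - 284\right) = 0 \left(-325\right) = 0$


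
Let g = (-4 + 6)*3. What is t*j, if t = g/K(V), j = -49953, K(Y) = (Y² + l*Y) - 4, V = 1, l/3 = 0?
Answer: 99906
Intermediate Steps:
l = 0 (l = 3*0 = 0)
K(Y) = -4 + Y² (K(Y) = (Y² + 0*Y) - 4 = (Y² + 0) - 4 = Y² - 4 = -4 + Y²)
g = 6 (g = 2*3 = 6)
t = -2 (t = 6/(-4 + 1²) = 6/(-4 + 1) = 6/(-3) = 6*(-⅓) = -2)
t*j = -2*(-49953) = 99906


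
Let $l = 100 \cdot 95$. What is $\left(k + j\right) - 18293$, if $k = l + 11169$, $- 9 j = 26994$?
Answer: $- \frac{1870}{3} \approx -623.33$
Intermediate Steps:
$l = 9500$
$j = - \frac{8998}{3}$ ($j = \left(- \frac{1}{9}\right) 26994 = - \frac{8998}{3} \approx -2999.3$)
$k = 20669$ ($k = 9500 + 11169 = 20669$)
$\left(k + j\right) - 18293 = \left(20669 - \frac{8998}{3}\right) - 18293 = \frac{53009}{3} - 18293 = - \frac{1870}{3}$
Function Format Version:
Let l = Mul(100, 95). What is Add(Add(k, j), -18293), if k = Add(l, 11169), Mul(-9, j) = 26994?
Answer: Rational(-1870, 3) ≈ -623.33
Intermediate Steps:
l = 9500
j = Rational(-8998, 3) (j = Mul(Rational(-1, 9), 26994) = Rational(-8998, 3) ≈ -2999.3)
k = 20669 (k = Add(9500, 11169) = 20669)
Add(Add(k, j), -18293) = Add(Add(20669, Rational(-8998, 3)), -18293) = Add(Rational(53009, 3), -18293) = Rational(-1870, 3)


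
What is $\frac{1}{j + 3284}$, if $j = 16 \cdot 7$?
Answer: $\frac{1}{3396} \approx 0.00029446$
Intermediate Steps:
$j = 112$
$\frac{1}{j + 3284} = \frac{1}{112 + 3284} = \frac{1}{3396}$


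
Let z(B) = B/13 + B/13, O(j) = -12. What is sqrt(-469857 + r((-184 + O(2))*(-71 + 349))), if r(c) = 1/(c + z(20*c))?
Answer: I*sqrt(19992315823202374)/206276 ≈ 685.46*I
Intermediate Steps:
z(B) = 2*B/13 (z(B) = B*(1/13) + B*(1/13) = B/13 + B/13 = 2*B/13)
r(c) = 13/(53*c) (r(c) = 1/(c + 2*(20*c)/13) = 1/(c + 40*c/13) = 1/(53*c/13) = 13/(53*c))
sqrt(-469857 + r((-184 + O(2))*(-71 + 349))) = sqrt(-469857 + 13/(53*(((-184 - 12)*(-71 + 349))))) = sqrt(-469857 + 13/(53*((-196*278)))) = sqrt(-469857 + (13/53)/(-54488)) = sqrt(-469857 + (13/53)*(-1/54488)) = sqrt(-469857 - 13/2887864) = sqrt(-1356883115461/2887864) = I*sqrt(19992315823202374)/206276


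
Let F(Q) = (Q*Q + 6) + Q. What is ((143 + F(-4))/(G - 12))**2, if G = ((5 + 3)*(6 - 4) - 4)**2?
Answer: 25921/17424 ≈ 1.4877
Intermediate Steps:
F(Q) = 6 + Q + Q**2 (F(Q) = (Q**2 + 6) + Q = (6 + Q**2) + Q = 6 + Q + Q**2)
G = 144 (G = (8*2 - 4)**2 = (16 - 4)**2 = 12**2 = 144)
((143 + F(-4))/(G - 12))**2 = ((143 + (6 - 4 + (-4)**2))/(144 - 12))**2 = ((143 + (6 - 4 + 16))/132)**2 = ((143 + 18)*(1/132))**2 = (161*(1/132))**2 = (161/132)**2 = 25921/17424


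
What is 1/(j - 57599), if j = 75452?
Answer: 1/17853 ≈ 5.6013e-5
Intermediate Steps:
1/(j - 57599) = 1/(75452 - 57599) = 1/17853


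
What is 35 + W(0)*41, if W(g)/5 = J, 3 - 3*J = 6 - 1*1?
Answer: -305/3 ≈ -101.67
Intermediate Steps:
J = -2/3 (J = 1 - (6 - 1*1)/3 = 1 - (6 - 1)/3 = 1 - 1/3*5 = 1 - 5/3 = -2/3 ≈ -0.66667)
W(g) = -10/3 (W(g) = 5*(-2/3) = -10/3)
35 + W(0)*41 = 35 - 10/3*41 = 35 - 410/3 = -305/3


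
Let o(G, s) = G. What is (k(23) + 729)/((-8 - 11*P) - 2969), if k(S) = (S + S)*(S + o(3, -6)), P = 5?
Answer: -1925/3032 ≈ -0.63489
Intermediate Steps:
k(S) = 2*S*(3 + S) (k(S) = (S + S)*(S + 3) = (2*S)*(3 + S) = 2*S*(3 + S))
(k(23) + 729)/((-8 - 11*P) - 2969) = (2*23*(3 + 23) + 729)/((-8 - 11*5) - 2969) = (2*23*26 + 729)/((-8 - 55) - 2969) = (1196 + 729)/(-63 - 2969) = 1925/(-3032) = 1925*(-1/3032) = -1925/3032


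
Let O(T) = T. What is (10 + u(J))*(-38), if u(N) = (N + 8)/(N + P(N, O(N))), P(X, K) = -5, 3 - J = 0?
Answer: -171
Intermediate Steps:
J = 3 (J = 3 - 1*0 = 3 + 0 = 3)
u(N) = (8 + N)/(-5 + N) (u(N) = (N + 8)/(N - 5) = (8 + N)/(-5 + N))
(10 + u(J))*(-38) = (10 + (8 + 3)/(-5 + 3))*(-38) = (10 + 11/(-2))*(-38) = (10 - 1/2*11)*(-38) = (10 - 11/2)*(-38) = (9/2)*(-38) = -171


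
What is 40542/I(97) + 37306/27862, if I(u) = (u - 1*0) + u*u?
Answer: 371053010/66214043 ≈ 5.6038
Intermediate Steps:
I(u) = u + u² (I(u) = (u + 0) + u² = u + u²)
40542/I(97) + 37306/27862 = 40542/((97*(1 + 97))) + 37306/27862 = 40542/((97*98)) + 37306*(1/27862) = 40542/9506 + 18653/13931 = 40542*(1/9506) + 18653/13931 = 20271/4753 + 18653/13931 = 371053010/66214043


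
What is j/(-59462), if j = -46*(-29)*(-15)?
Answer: 10005/29731 ≈ 0.33652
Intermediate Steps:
j = -20010 (j = 1334*(-15) = -20010)
j/(-59462) = -20010/(-59462) = -20010*(-1/59462) = 10005/29731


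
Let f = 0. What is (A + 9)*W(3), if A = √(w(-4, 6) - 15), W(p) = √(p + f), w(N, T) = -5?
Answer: √3*(9 + 2*I*√5) ≈ 15.588 + 7.746*I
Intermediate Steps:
W(p) = √p (W(p) = √(p + 0) = √p)
A = 2*I*√5 (A = √(-5 - 15) = √(-20) = 2*I*√5 ≈ 4.4721*I)
(A + 9)*W(3) = (2*I*√5 + 9)*√3 = (9 + 2*I*√5)*√3 = √3*(9 + 2*I*√5)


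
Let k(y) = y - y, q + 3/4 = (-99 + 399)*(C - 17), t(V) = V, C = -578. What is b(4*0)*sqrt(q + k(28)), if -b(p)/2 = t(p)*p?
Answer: 0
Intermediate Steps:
q = -714003/4 (q = -3/4 + (-99 + 399)*(-578 - 17) = -3/4 + 300*(-595) = -3/4 - 178500 = -714003/4 ≈ -1.7850e+5)
k(y) = 0
b(p) = -2*p**2 (b(p) = -2*p*p = -2*p**2)
b(4*0)*sqrt(q + k(28)) = (-2*(4*0)**2)*sqrt(-714003/4 + 0) = (-2*0**2)*sqrt(-714003/4) = (-2*0)*(I*sqrt(714003)/2) = 0*(I*sqrt(714003)/2) = 0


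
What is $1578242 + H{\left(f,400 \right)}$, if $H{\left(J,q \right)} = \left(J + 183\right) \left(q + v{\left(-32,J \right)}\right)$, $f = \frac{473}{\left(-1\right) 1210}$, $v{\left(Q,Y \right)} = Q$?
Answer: $\frac{90499318}{55} \approx 1.6454 \cdot 10^{6}$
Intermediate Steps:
$f = - \frac{43}{110}$ ($f = \frac{473}{-1210} = 473 \left(- \frac{1}{1210}\right) = - \frac{43}{110} \approx -0.39091$)
$H{\left(J,q \right)} = \left(-32 + q\right) \left(183 + J\right)$ ($H{\left(J,q \right)} = \left(J + 183\right) \left(q - 32\right) = \left(183 + J\right) \left(-32 + q\right) = \left(-32 + q\right) \left(183 + J\right)$)
$1578242 + H{\left(f,400 \right)} = 1578242 - - \frac{3696008}{55} = 1578242 + \left(-5856 + \frac{688}{55} + 73200 - \frac{1720}{11}\right) = 1578242 + \frac{3696008}{55} = \frac{90499318}{55}$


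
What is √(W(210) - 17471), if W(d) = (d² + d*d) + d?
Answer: √70939 ≈ 266.34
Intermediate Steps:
W(d) = d + 2*d² (W(d) = (d² + d²) + d = 2*d² + d = d + 2*d²)
√(W(210) - 17471) = √(210*(1 + 2*210) - 17471) = √(210*(1 + 420) - 17471) = √(210*421 - 17471) = √(88410 - 17471) = √70939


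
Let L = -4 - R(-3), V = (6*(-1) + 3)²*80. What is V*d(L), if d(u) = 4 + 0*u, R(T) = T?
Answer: 2880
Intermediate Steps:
V = 720 (V = (-6 + 3)²*80 = (-3)²*80 = 9*80 = 720)
L = -1 (L = -4 - 1*(-3) = -4 + 3 = -1)
d(u) = 4 (d(u) = 4 + 0 = 4)
V*d(L) = 720*4 = 2880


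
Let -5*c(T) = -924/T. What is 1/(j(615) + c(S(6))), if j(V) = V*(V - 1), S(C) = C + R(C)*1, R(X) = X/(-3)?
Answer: 5/1888281 ≈ 2.6479e-6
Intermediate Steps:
R(X) = -X/3 (R(X) = X*(-1/3) = -X/3)
S(C) = 2*C/3 (S(C) = C - C/3*1 = C - C/3 = 2*C/3)
c(T) = 924/(5*T) (c(T) = -(-924)/(5*T) = 924/(5*T))
j(V) = V*(-1 + V)
1/(j(615) + c(S(6))) = 1/(615*(-1 + 615) + 924/(5*(((2/3)*6)))) = 1/(615*614 + (924/5)/4) = 1/(377610 + (924/5)*(1/4)) = 1/(377610 + 231/5) = 1/(1888281/5) = 5/1888281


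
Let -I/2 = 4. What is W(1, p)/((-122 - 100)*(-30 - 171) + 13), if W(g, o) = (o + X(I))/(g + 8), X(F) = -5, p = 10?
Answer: 1/80343 ≈ 1.2447e-5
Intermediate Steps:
I = -8 (I = -2*4 = -8)
W(g, o) = (-5 + o)/(8 + g) (W(g, o) = (o - 5)/(g + 8) = (-5 + o)/(8 + g))
W(1, p)/((-122 - 100)*(-30 - 171) + 13) = ((-5 + 10)/(8 + 1))/((-122 - 100)*(-30 - 171) + 13) = (5/9)/(-222*(-201) + 13) = ((1/9)*5)/(44622 + 13) = (5/9)/44635 = (1/44635)*(5/9) = 1/80343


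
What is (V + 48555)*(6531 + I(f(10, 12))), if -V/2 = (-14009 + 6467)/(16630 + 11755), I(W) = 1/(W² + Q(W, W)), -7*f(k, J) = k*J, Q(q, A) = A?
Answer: 5812298752418211/18328600 ≈ 3.1712e+8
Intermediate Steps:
f(k, J) = -J*k/7 (f(k, J) = -k*J/7 = -J*k/7)
I(W) = 1/(W + W²) (I(W) = 1/(W² + W) = 1/(W + W²))
V = 15084/28385 (V = -2*(-14009 + 6467)/(16630 + 11755) = -(-15084)/28385 = -2*(-7542/28385) = 15084/28385 ≈ 0.53141)
(V + 48555)*(6531 + I(f(10, 12))) = (15084/28385 + 48555)*(6531 + 1/(((-⅐*12*10))*(1 - ⅐*12*10))) = 1378248759*(6531 + 1/((-120/7)*(1 - 120/7)))/28385 = 1378248759*(6531 - 7/(120*(-113/7)))/28385 = 1378248759*(6531 - 7/120*(-7/113))/28385 = 1378248759*(6531 + 49/13560)/28385 = (1378248759/28385)*(88560409/13560) = 5812298752418211/18328600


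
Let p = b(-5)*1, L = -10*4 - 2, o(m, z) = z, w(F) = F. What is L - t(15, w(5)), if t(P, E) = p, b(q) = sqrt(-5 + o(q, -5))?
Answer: -42 - I*sqrt(10) ≈ -42.0 - 3.1623*I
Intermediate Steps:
L = -42 (L = -40 - 2 = -42)
b(q) = I*sqrt(10) (b(q) = sqrt(-5 - 5) = sqrt(-10) = I*sqrt(10))
p = I*sqrt(10) (p = (I*sqrt(10))*1 = I*sqrt(10) ≈ 3.1623*I)
t(P, E) = I*sqrt(10)
L - t(15, w(5)) = -42 - I*sqrt(10)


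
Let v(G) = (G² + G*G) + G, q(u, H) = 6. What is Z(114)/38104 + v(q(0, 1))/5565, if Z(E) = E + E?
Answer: 353411/17670730 ≈ 0.020000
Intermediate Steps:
Z(E) = 2*E
v(G) = G + 2*G² (v(G) = (G² + G²) + G = 2*G² + G = G + 2*G²)
Z(114)/38104 + v(q(0, 1))/5565 = (2*114)/38104 + (6*(1 + 2*6))/5565 = 228*(1/38104) + (6*(1 + 12))*(1/5565) = 57/9526 + (6*13)*(1/5565) = 57/9526 + 78*(1/5565) = 57/9526 + 26/1855 = 353411/17670730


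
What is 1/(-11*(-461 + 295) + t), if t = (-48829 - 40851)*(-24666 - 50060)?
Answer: 1/6701429506 ≈ 1.4922e-10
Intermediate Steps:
t = 6701427680 (t = -89680*(-74726) = 6701427680)
1/(-11*(-461 + 295) + t) = 1/(-11*(-461 + 295) + 6701427680) = 1/(-11*(-166) + 6701427680) = 1/(1826 + 6701427680) = 1/6701429506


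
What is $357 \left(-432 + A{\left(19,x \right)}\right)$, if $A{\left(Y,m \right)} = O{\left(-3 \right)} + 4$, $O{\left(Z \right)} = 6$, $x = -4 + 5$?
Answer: $-150654$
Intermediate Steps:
$x = 1$
$A{\left(Y,m \right)} = 10$ ($A{\left(Y,m \right)} = 6 + 4 = 10$)
$357 \left(-432 + A{\left(19,x \right)}\right) = 357 \left(-432 + 10\right) = 357 \left(-422\right) = -150654$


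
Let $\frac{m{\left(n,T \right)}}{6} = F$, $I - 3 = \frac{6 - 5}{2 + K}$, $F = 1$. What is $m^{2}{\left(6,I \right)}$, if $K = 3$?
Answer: $36$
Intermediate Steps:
$I = \frac{16}{5}$ ($I = 3 + \frac{6 - 5}{2 + 3} = 3 + 1 \cdot \frac{1}{5} = 3 + \frac{1}{5} = \frac{16}{5} \approx 3.2$)
$m{\left(n,T \right)} = 6$ ($m{\left(n,T \right)} = 6 \cdot 1 = 6$)
$m^{2}{\left(6,I \right)} = 6^{2} = 36$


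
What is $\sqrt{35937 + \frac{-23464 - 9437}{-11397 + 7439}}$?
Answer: $\frac{\sqrt{563110783026}}{3958} \approx 189.59$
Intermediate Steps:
$\sqrt{35937 + \frac{-23464 - 9437}{-11397 + 7439}} = \sqrt{35937 - \frac{32901}{-3958}} = \sqrt{35937 - - \frac{32901}{3958}} = \sqrt{35937 + \frac{32901}{3958}} = \sqrt{\frac{142271547}{3958}} = \frac{\sqrt{563110783026}}{3958}$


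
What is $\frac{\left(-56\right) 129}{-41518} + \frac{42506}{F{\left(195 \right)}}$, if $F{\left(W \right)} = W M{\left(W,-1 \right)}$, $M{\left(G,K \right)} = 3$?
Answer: $\frac{884495074}{12144015} \approx 72.834$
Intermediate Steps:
$F{\left(W \right)} = 3 W$ ($F{\left(W \right)} = W 3 = 3 W$)
$\frac{\left(-56\right) 129}{-41518} + \frac{42506}{F{\left(195 \right)}} = \frac{\left(-56\right) 129}{-41518} + \frac{42506}{3 \cdot 195} = \left(-7224\right) \left(- \frac{1}{41518}\right) + \frac{42506}{585} = \frac{3612}{20759} + 42506 \cdot \frac{1}{585} = \frac{3612}{20759} + \frac{42506}{585} = \frac{884495074}{12144015}$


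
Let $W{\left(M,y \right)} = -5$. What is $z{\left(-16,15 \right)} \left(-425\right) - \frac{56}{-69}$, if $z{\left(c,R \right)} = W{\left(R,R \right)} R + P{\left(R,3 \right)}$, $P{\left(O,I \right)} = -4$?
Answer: $\frac{2316731}{69} \approx 33576.0$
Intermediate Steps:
$z{\left(c,R \right)} = -4 - 5 R$ ($z{\left(c,R \right)} = - 5 R - 4 = -4 - 5 R$)
$z{\left(-16,15 \right)} \left(-425\right) - \frac{56}{-69} = \left(-4 - 75\right) \left(-425\right) - \frac{56}{-69} = \left(-4 - 75\right) \left(-425\right) - - \frac{56}{69} = \left(-79\right) \left(-425\right) + \frac{56}{69} = 33575 + \frac{56}{69} = \frac{2316731}{69}$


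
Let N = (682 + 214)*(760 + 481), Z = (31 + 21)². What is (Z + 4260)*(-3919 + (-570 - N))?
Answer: -7774783700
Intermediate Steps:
Z = 2704 (Z = 52² = 2704)
N = 1111936 (N = 896*1241 = 1111936)
(Z + 4260)*(-3919 + (-570 - N)) = (2704 + 4260)*(-3919 + (-570 - 1*1111936)) = 6964*(-3919 + (-570 - 1111936)) = 6964*(-3919 - 1112506) = 6964*(-1116425) = -7774783700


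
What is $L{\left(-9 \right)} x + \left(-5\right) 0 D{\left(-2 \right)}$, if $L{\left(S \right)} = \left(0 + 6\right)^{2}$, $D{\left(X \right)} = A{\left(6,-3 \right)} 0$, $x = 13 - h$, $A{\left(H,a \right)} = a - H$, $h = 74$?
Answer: $-2196$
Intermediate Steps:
$x = -61$ ($x = 13 - 74 = -61$)
$D{\left(X \right)} = 0$ ($D{\left(X \right)} = \left(-3 - 6\right) 0 = \left(-9\right) 0 = 0$)
$L{\left(S \right)} = 36$ ($L{\left(S \right)} = 6^{2} = 36$)
$L{\left(-9 \right)} x + \left(-5\right) 0 D{\left(-2 \right)} = 36 \left(-61\right) + \left(-5\right) 0 \cdot 0 = -2196 + 0 \cdot 0 = -2196 + 0 = -2196$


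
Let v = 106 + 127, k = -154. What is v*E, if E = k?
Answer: -35882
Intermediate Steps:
E = -154
v = 233
v*E = 233*(-154) = -35882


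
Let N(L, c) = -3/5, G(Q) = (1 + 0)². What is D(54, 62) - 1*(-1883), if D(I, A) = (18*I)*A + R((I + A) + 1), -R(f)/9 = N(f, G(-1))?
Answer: 310762/5 ≈ 62152.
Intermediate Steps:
G(Q) = 1 (G(Q) = 1² = 1)
N(L, c) = -⅗ (N(L, c) = -3*⅕ = -⅗)
R(f) = 27/5 (R(f) = -9*(-⅗) = 27/5)
D(I, A) = 27/5 + 18*A*I (D(I, A) = (18*I)*A + 27/5 = 18*A*I + 27/5 = 27/5 + 18*A*I)
D(54, 62) - 1*(-1883) = (27/5 + 18*62*54) - 1*(-1883) = (27/5 + 60264) + 1883 = 301347/5 + 1883 = 310762/5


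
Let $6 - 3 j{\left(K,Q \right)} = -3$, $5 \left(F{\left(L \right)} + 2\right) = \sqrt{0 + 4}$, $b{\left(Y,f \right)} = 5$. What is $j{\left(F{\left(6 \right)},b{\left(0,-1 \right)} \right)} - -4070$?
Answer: $4073$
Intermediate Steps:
$F{\left(L \right)} = - \frac{8}{5}$ ($F{\left(L \right)} = -2 + \frac{\sqrt{0 + 4}}{5} = -2 + \frac{\sqrt{4}}{5} = -2 + \frac{1}{5} \cdot 2 = -2 + \frac{2}{5} = - \frac{8}{5}$)
$j{\left(K,Q \right)} = 3$ ($j{\left(K,Q \right)} = 2 - -1 = 2 + 1 = 3$)
$j{\left(F{\left(6 \right)},b{\left(0,-1 \right)} \right)} - -4070 = 3 - -4070 = 3 + 4070 = 4073$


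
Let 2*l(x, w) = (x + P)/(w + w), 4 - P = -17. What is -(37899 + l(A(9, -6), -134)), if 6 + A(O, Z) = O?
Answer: -2539230/67 ≈ -37899.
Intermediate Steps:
P = 21 (P = 4 - 1*(-17) = 4 + 17 = 21)
A(O, Z) = -6 + O
l(x, w) = (21 + x)/(4*w) (l(x, w) = ((x + 21)/(w + w))/2 = ((21 + x)/((2*w)))/2 = ((21 + x)*(1/(2*w)))/2 = ((21 + x)/(2*w))/2 = (21 + x)/(4*w))
-(37899 + l(A(9, -6), -134)) = -(37899 + (¼)*(21 + (-6 + 9))/(-134)) = -(37899 + (¼)*(-1/134)*(21 + 3)) = -(37899 + (¼)*(-1/134)*24) = -(37899 - 3/67) = -1*2539230/67 = -2539230/67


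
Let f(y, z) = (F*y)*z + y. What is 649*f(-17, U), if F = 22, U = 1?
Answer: -253759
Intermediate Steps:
f(y, z) = y + 22*y*z (f(y, z) = (22*y)*z + y = 22*y*z + y = y + 22*y*z)
649*f(-17, U) = 649*(-17*(1 + 22*1)) = 649*(-17*(1 + 22)) = 649*(-17*23) = 649*(-391) = -253759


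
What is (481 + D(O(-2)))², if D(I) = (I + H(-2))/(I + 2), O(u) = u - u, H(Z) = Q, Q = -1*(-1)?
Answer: 927369/4 ≈ 2.3184e+5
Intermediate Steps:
Q = 1
H(Z) = 1
O(u) = 0
D(I) = (1 + I)/(2 + I) (D(I) = (I + 1)/(I + 2) = (1 + I)/(2 + I))
(481 + D(O(-2)))² = (481 + (1 + 0)/(2 + 0))² = (481 + 1/2)² = (481 + (½)*1)² = (481 + ½)² = (963/2)² = 927369/4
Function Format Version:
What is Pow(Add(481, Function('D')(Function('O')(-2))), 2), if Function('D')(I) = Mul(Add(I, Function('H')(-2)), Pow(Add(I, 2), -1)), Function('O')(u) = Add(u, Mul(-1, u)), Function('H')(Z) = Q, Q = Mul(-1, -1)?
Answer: Rational(927369, 4) ≈ 2.3184e+5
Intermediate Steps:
Q = 1
Function('H')(Z) = 1
Function('O')(u) = 0
Function('D')(I) = Mul(Pow(Add(2, I), -1), Add(1, I)) (Function('D')(I) = Mul(Add(I, 1), Pow(Add(I, 2), -1)) = Mul(Add(1, I), Pow(Add(2, I), -1)) = Mul(Pow(Add(2, I), -1), Add(1, I)))
Pow(Add(481, Function('D')(Function('O')(-2))), 2) = Pow(Add(481, Mul(Pow(Add(2, 0), -1), Add(1, 0))), 2) = Pow(Add(481, Mul(Pow(2, -1), 1)), 2) = Pow(Add(481, Mul(Rational(1, 2), 1)), 2) = Pow(Add(481, Rational(1, 2)), 2) = Pow(Rational(963, 2), 2) = Rational(927369, 4)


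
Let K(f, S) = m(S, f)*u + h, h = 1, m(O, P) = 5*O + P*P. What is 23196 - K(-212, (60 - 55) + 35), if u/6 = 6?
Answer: -1601989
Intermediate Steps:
u = 36 (u = 6*6 = 36)
m(O, P) = P² + 5*O (m(O, P) = 5*O + P² = P² + 5*O)
K(f, S) = 1 + 36*f² + 180*S (K(f, S) = (f² + 5*S)*36 + 1 = (36*f² + 180*S) + 1 = 1 + 36*f² + 180*S)
23196 - K(-212, (60 - 55) + 35) = 23196 - (1 + 36*(-212)² + 180*((60 - 55) + 35)) = 23196 - (1 + 36*44944 + 180*(5 + 35)) = 23196 - (1 + 1617984 + 180*40) = 23196 - (1 + 1617984 + 7200) = 23196 - 1*1625185 = 23196 - 1625185 = -1601989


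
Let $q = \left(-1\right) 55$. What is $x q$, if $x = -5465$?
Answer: $300575$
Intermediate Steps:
$q = -55$
$x q = \left(-5465\right) \left(-55\right) = 300575$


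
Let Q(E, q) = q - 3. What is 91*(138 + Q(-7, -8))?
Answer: 11557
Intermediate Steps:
Q(E, q) = -3 + q
91*(138 + Q(-7, -8)) = 91*(138 + (-3 - 8)) = 91*(138 - 11) = 91*127 = 11557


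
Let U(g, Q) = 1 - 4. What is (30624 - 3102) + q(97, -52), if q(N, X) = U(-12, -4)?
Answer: 27519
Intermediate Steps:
U(g, Q) = -3
q(N, X) = -3
(30624 - 3102) + q(97, -52) = (30624 - 3102) - 3 = 27522 - 3 = 27519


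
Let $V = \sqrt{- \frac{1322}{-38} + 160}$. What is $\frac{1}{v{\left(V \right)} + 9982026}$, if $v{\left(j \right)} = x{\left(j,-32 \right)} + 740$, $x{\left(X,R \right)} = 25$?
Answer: $\frac{1}{9982791} \approx 1.0017 \cdot 10^{-7}$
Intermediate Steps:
$V = \frac{\sqrt{70319}}{19}$ ($V = \sqrt{\left(-1322\right) \left(- \frac{1}{38}\right) + 160} = \sqrt{\frac{661}{19} + 160} = \sqrt{\frac{3701}{19}} = \frac{\sqrt{70319}}{19} \approx 13.957$)
$v{\left(j \right)} = 765$ ($v{\left(j \right)} = 25 + 740 = 765$)
$\frac{1}{v{\left(V \right)} + 9982026} = \frac{1}{765 + 9982026} = \frac{1}{9982791}$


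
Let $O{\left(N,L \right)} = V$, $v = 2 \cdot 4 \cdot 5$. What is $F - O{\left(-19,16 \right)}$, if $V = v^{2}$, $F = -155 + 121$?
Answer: $-1634$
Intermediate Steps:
$v = 40$ ($v = 8 \cdot 5 = 40$)
$F = -34$
$V = 1600$ ($V = 40^{2} = 1600$)
$O{\left(N,L \right)} = 1600$
$F - O{\left(-19,16 \right)} = -34 - 1600 = -1634$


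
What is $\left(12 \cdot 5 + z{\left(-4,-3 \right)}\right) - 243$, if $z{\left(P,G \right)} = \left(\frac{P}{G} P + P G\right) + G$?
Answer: $- \frac{538}{3} \approx -179.33$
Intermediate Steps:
$z{\left(P,G \right)} = G + G P + \frac{P^{2}}{G}$ ($z{\left(P,G \right)} = \left(\frac{P^{2}}{G} + G P\right) + G = \left(G P + \frac{P^{2}}{G}\right) + G = G + G P + \frac{P^{2}}{G}$)
$\left(12 \cdot 5 + z{\left(-4,-3 \right)}\right) - 243 = \left(12 \cdot 5 - \left(-9 - \frac{\left(-4\right)^{2}}{-3}\right)\right) - 243 = \left(60 - - \frac{11}{3}\right) - 243 = \left(60 + \frac{11}{3}\right) - 243 = \frac{191}{3} - 243 = - \frac{538}{3}$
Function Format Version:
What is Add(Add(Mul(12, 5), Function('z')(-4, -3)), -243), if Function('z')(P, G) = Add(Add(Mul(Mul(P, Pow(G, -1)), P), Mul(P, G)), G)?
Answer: Rational(-538, 3) ≈ -179.33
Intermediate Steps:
Function('z')(P, G) = Add(G, Mul(G, P), Mul(Pow(G, -1), Pow(P, 2))) (Function('z')(P, G) = Add(Add(Mul(Pow(G, -1), Pow(P, 2)), Mul(G, P)), G) = Add(Add(Mul(G, P), Mul(Pow(G, -1), Pow(P, 2))), G) = Add(G, Mul(G, P), Mul(Pow(G, -1), Pow(P, 2))))
Add(Add(Mul(12, 5), Function('z')(-4, -3)), -243) = Add(Add(Mul(12, 5), Add(-3, Mul(-3, -4), Mul(Pow(-3, -1), Pow(-4, 2)))), -243) = Add(Add(60, Add(-3, 12, Mul(Rational(-1, 3), 16))), -243) = Add(Add(60, Add(-3, 12, Rational(-16, 3))), -243) = Add(Add(60, Rational(11, 3)), -243) = Add(Rational(191, 3), -243) = Rational(-538, 3)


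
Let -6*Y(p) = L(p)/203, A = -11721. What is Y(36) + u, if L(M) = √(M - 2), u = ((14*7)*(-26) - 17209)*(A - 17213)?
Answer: 571649038 - √34/1218 ≈ 5.7165e+8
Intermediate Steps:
u = 571649038 (u = ((14*7)*(-26) - 17209)*(-11721 - 17213) = (98*(-26) - 17209)*(-28934) = (-2548 - 17209)*(-28934) = -19757*(-28934) = 571649038)
L(M) = √(-2 + M)
Y(p) = -√(-2 + p)/1218 (Y(p) = -√(-2 + p)/(6*203) = -√(-2 + p)/1218)
Y(36) + u = -√(-2 + 36)/1218 + 571649038 = -√34/1218 + 571649038 = 571649038 - √34/1218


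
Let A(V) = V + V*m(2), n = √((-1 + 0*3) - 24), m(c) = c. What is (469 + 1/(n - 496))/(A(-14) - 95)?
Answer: -115392733/33707617 + 5*I/33707617 ≈ -3.4233 + 1.4833e-7*I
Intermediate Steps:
n = 5*I (n = √((-1 + 0) - 24) = √(-1 - 24) = √(-25) = 5*I ≈ 5.0*I)
A(V) = 3*V (A(V) = V + V*2 = V + 2*V = 3*V)
(469 + 1/(n - 496))/(A(-14) - 95) = (469 + 1/(5*I - 496))/(3*(-14) - 95) = (469 + 1/(-496 + 5*I))/(-42 - 95) = (469 + (-496 - 5*I)/246041)/(-137) = (469 + (-496 - 5*I)/246041)*(-1/137) = -469/137 - (-496 - 5*I)/33707617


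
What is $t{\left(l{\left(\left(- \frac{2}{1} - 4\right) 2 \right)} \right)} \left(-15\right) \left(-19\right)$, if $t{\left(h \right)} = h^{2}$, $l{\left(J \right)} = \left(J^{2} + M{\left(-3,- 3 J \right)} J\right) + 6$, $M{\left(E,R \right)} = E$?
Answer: $9859860$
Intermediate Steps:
$l{\left(J \right)} = 6 + J^{2} - 3 J$ ($l{\left(J \right)} = \left(J^{2} - 3 J\right) + 6 = 6 + J^{2} - 3 J$)
$t{\left(l{\left(\left(- \frac{2}{1} - 4\right) 2 \right)} \right)} \left(-15\right) \left(-19\right) = \left(6 + \left(\left(- \frac{2}{1} - 4\right) 2\right)^{2} - 3 \left(- \frac{2}{1} - 4\right) 2\right)^{2} \left(-15\right) \left(-19\right) = \left(6 + \left(\left(\left(-2\right) 1 - 4\right) 2\right)^{2} - 3 \left(\left(-2\right) 1 - 4\right) 2\right)^{2} \left(-15\right) \left(-19\right) = \left(6 + \left(\left(-2 - 4\right) 2\right)^{2} - 3 \left(-2 - 4\right) 2\right)^{2} \left(-15\right) \left(-19\right) = \left(6 + \left(\left(-6\right) 2\right)^{2} - 3 \left(\left(-6\right) 2\right)\right)^{2} \left(-15\right) \left(-19\right) = \left(6 + \left(-12\right)^{2} - -36\right)^{2} \left(-15\right) \left(-19\right) = \left(6 + 144 + 36\right)^{2} \left(-15\right) \left(-19\right) = 186^{2} \left(-15\right) \left(-19\right) = 34596 \left(-15\right) \left(-19\right) = \left(-518940\right) \left(-19\right) = 9859860$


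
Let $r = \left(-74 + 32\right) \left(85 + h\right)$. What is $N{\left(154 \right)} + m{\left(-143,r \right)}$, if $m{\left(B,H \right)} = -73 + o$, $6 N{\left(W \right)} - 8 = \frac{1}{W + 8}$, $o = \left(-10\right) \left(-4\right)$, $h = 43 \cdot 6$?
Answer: $- \frac{30779}{972} \approx -31.666$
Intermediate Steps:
$h = 258$
$o = 40$
$r = -14406$ ($r = \left(-74 + 32\right) \left(85 + 258\right) = \left(-42\right) 343 = -14406$)
$N{\left(W \right)} = \frac{4}{3} + \frac{1}{6 \left(8 + W\right)}$ ($N{\left(W \right)} = \frac{4}{3} + \frac{1}{6 \left(W + 8\right)} = \frac{4}{3} + \frac{1}{6 \left(8 + W\right)}$)
$m{\left(B,H \right)} = -33$ ($m{\left(B,H \right)} = -73 + 40 = -33$)
$N{\left(154 \right)} + m{\left(-143,r \right)} = \frac{65 + 8 \cdot 154}{6 \left(8 + 154\right)} - 33 = \frac{65 + 1232}{6 \cdot 162} - 33 = \frac{1}{6} \cdot \frac{1}{162} \cdot 1297 - 33 = \frac{1297}{972} - 33 = - \frac{30779}{972}$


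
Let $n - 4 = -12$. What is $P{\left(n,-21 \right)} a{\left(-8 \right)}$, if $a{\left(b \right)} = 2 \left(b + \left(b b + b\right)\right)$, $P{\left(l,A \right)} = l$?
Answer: $-768$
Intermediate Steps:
$n = -8$ ($n = 4 - 12 = -8$)
$a{\left(b \right)} = 2 b^{2} + 4 b$ ($a{\left(b \right)} = 2 \left(b + \left(b^{2} + b\right)\right) = 2 \left(b + \left(b + b^{2}\right)\right) = 2 \left(b^{2} + 2 b\right) = 2 b^{2} + 4 b$)
$P{\left(n,-21 \right)} a{\left(-8 \right)} = - 8 \cdot 2 \left(-8\right) \left(2 - 8\right) = - 8 \cdot 2 \left(-8\right) \left(-6\right) = \left(-8\right) 96 = -768$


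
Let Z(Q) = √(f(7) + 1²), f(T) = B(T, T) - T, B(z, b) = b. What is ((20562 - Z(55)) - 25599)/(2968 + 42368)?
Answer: -2519/22668 ≈ -0.11113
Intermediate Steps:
f(T) = 0 (f(T) = T - T = 0)
Z(Q) = 1 (Z(Q) = √(0 + 1²) = √(0 + 1) = √1 = 1)
((20562 - Z(55)) - 25599)/(2968 + 42368) = ((20562 - 1*1) - 25599)/(2968 + 42368) = ((20562 - 1) - 25599)/45336 = (20561 - 25599)*(1/45336) = -5038*1/45336 = -2519/22668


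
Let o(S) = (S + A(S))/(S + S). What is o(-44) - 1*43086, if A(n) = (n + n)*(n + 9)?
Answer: -86241/2 ≈ -43121.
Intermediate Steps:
A(n) = 2*n*(9 + n) (A(n) = (2*n)*(9 + n) = 2*n*(9 + n))
o(S) = (S + 2*S*(9 + S))/(2*S) (o(S) = (S + 2*S*(9 + S))/(S + S) = (S + 2*S*(9 + S))/((2*S)) = (S + 2*S*(9 + S))*(1/(2*S)) = (S + 2*S*(9 + S))/(2*S))
o(-44) - 1*43086 = (19/2 - 44) - 1*43086 = -69/2 - 43086 = -86241/2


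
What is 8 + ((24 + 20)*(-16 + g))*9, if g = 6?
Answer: -3952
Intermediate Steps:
8 + ((24 + 20)*(-16 + g))*9 = 8 + ((24 + 20)*(-16 + 6))*9 = 8 + (44*(-10))*9 = 8 - 440*9 = 8 - 3960 = -3952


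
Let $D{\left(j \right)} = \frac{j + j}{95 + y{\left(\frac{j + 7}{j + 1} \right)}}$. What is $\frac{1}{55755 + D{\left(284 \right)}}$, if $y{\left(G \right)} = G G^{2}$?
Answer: $\frac{41181649}{2296326334495} \approx 1.7934 \cdot 10^{-5}$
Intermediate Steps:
$y{\left(G \right)} = G^{3}$
$D{\left(j \right)} = \frac{2 j}{95 + \frac{\left(7 + j\right)^{3}}{\left(1 + j\right)^{3}}}$ ($D{\left(j \right)} = \frac{j + j}{95 + \left(\frac{j + 7}{j + 1}\right)^{3}} = \frac{2 j}{95 + \left(\frac{7 + j}{1 + j}\right)^{3}} = \frac{2 j}{95 + \frac{\left(7 + j\right)^{3}}{\left(1 + j\right)^{3}}}$)
$\frac{1}{55755 + D{\left(284 \right)}} = \frac{1}{55755 + 2 \cdot 284 \left(1 + 284\right)^{3} \frac{1}{\left(7 + 284\right)^{3} + 95 \left(1 + 284\right)^{3}}} = \frac{1}{55755 + 2 \cdot 284 \cdot 285^{3} \frac{1}{291^{3} + 95 \cdot 285^{3}}} = \frac{1}{55755 + 2 \cdot 284 \cdot 23149125 \frac{1}{24642171 + 95 \cdot 23149125}} = \frac{1}{55755 + 2 \cdot 284 \cdot 23149125 \frac{1}{24642171 + 2199166875}} = \frac{1}{55755 + 2 \cdot 284 \cdot 23149125 \cdot \frac{1}{2223809046}} = \frac{1}{55755 + \frac{243494500}{41181649}} = \frac{1}{\frac{2296326334495}{41181649}} = \frac{41181649}{2296326334495}$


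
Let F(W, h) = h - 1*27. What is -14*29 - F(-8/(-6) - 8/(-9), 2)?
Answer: -381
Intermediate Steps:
F(W, h) = -27 + h (F(W, h) = h - 27 = -27 + h)
-14*29 - F(-8/(-6) - 8/(-9), 2) = -14*29 - (-27 + 2) = -406 - 1*(-25) = -406 + 25 = -381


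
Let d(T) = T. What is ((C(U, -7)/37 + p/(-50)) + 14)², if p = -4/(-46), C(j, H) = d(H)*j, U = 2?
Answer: 83962596169/452625625 ≈ 185.50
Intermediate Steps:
C(j, H) = H*j
p = 2/23 (p = -4*(-1/46) = 2/23 ≈ 0.086957)
((C(U, -7)/37 + p/(-50)) + 14)² = ((-7*2/37 + (2/23)/(-50)) + 14)² = ((-14*1/37 + (2/23)*(-1/50)) + 14)² = ((-14/37 - 1/575) + 14)² = (-8087/21275 + 14)² = (289763/21275)² = 83962596169/452625625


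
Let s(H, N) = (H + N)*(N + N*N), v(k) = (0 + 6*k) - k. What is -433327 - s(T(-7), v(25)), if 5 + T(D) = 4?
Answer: -2386327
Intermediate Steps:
T(D) = -1 (T(D) = -5 + 4 = -1)
v(k) = 5*k (v(k) = 6*k - k = 5*k)
s(H, N) = (H + N)*(N + N²)
-433327 - s(T(-7), v(25)) = -433327 - 5*25*(-1 + 5*25 + (5*25)² - 5*25) = -433327 - 125*(-1 + 125 + 125² - 1*125) = -433327 - 125*(-1 + 125 + 15625 - 125) = -433327 - 125*15624 = -433327 - 1*1953000 = -433327 - 1953000 = -2386327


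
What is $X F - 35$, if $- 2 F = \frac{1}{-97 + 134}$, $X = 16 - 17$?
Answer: $- \frac{2589}{74} \approx -34.987$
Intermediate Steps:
$X = -1$
$F = - \frac{1}{74}$ ($F = - \frac{1}{2 \left(-97 + 134\right)} = - \frac{1}{2 \cdot 37} = \left(- \frac{1}{2}\right) \frac{1}{37} = - \frac{1}{74} \approx -0.013514$)
$X F - 35 = \left(-1\right) \left(- \frac{1}{74}\right) - 35 = \frac{1}{74} - 35 = - \frac{2589}{74}$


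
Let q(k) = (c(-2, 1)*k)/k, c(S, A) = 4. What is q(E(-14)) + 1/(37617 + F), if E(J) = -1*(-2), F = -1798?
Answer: 143277/35819 ≈ 4.0000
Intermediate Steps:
E(J) = 2
q(k) = 4 (q(k) = (4*k)/k = 4)
q(E(-14)) + 1/(37617 + F) = 4 + 1/(37617 - 1798) = 4 + 1/35819 = 143277/35819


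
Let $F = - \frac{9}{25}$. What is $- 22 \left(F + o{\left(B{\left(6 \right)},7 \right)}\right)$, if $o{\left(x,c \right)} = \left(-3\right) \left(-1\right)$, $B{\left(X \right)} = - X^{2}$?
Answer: $- \frac{1452}{25} \approx -58.08$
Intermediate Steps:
$F = - \frac{9}{25}$ ($F = \left(-9\right) \frac{1}{25} = - \frac{9}{25} \approx -0.36$)
$o{\left(x,c \right)} = 3$
$- 22 \left(F + o{\left(B{\left(6 \right)},7 \right)}\right) = - 22 \left(- \frac{9}{25} + 3\right) = \left(-22\right) \frac{66}{25} = - \frac{1452}{25}$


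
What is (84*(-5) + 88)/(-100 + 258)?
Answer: -166/79 ≈ -2.1013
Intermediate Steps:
(84*(-5) + 88)/(-100 + 258) = (-420 + 88)/158 = -332*1/158 = -166/79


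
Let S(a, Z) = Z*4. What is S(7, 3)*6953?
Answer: 83436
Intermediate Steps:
S(a, Z) = 4*Z
S(7, 3)*6953 = (4*3)*6953 = 12*6953 = 83436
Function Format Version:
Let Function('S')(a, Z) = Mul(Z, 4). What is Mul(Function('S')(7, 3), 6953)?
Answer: 83436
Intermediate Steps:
Function('S')(a, Z) = Mul(4, Z)
Mul(Function('S')(7, 3), 6953) = Mul(Mul(4, 3), 6953) = Mul(12, 6953) = 83436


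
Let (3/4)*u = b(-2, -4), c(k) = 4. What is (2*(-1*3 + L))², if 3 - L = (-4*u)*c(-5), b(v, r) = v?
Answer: 65536/9 ≈ 7281.8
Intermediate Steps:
u = -8/3 (u = (4/3)*(-2) = -8/3 ≈ -2.6667)
L = -119/3 (L = 3 - (-4*(-8/3))*4 = 3 - 32*4/3 = 3 - 1*128/3 = 3 - 128/3 = -119/3 ≈ -39.667)
(2*(-1*3 + L))² = (2*(-1*3 - 119/3))² = (2*(-3 - 119/3))² = (2*(-128/3))² = (-256/3)² = 65536/9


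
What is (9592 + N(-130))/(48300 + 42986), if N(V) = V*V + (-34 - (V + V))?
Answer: 13359/45643 ≈ 0.29268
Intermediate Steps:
N(V) = -34 + V**2 - 2*V (N(V) = V**2 + (-34 - 2*V) = -34 + V**2 - 2*V)
(9592 + N(-130))/(48300 + 42986) = (9592 + (-34 + (-130)**2 - 2*(-130)))/(48300 + 42986) = (9592 + (-34 + 16900 + 260))/91286 = (9592 + 17126)*(1/91286) = 26718*(1/91286) = 13359/45643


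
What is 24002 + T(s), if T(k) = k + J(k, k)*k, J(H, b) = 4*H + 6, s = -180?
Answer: 152342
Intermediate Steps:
J(H, b) = 6 + 4*H
T(k) = k + k*(6 + 4*k) (T(k) = k + (6 + 4*k)*k = k + k*(6 + 4*k))
24002 + T(s) = 24002 - 180*(7 + 4*(-180)) = 24002 - 180*(7 - 720) = 24002 - 180*(-713) = 24002 + 128340 = 152342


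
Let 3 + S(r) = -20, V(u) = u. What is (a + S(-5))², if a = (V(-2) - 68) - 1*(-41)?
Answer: 2704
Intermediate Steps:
S(r) = -23 (S(r) = -3 - 20 = -23)
a = -29 (a = (-2 - 68) - 1*(-41) = -70 + 41 = -29)
(a + S(-5))² = (-29 - 23)² = (-52)² = 2704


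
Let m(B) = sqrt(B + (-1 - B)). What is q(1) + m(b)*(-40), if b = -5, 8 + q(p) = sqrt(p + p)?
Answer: -8 + sqrt(2) - 40*I ≈ -6.5858 - 40.0*I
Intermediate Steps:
q(p) = -8 + sqrt(2)*sqrt(p) (q(p) = -8 + sqrt(p + p) = -8 + sqrt(2*p) = -8 + sqrt(2)*sqrt(p))
m(B) = I (m(B) = sqrt(-1) = I)
q(1) + m(b)*(-40) = (-8 + sqrt(2)*sqrt(1)) + I*(-40) = (-8 + sqrt(2)*1) - 40*I = (-8 + sqrt(2)) - 40*I = -8 + sqrt(2) - 40*I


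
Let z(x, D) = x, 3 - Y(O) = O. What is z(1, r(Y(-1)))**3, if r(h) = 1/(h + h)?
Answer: 1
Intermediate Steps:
Y(O) = 3 - O
r(h) = 1/(2*h)
z(1, r(Y(-1)))**3 = 1**3 = 1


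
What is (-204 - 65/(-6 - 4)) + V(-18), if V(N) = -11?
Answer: -417/2 ≈ -208.50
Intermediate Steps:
(-204 - 65/(-6 - 4)) + V(-18) = (-204 - 65/(-6 - 4)) - 11 = (-204 - 65/(1*(-10))) - 11 = (-204 - 65/(-10)) - 11 = (-204 - 65*(-1/10)) - 11 = (-204 + 13/2) - 11 = -395/2 - 11 = -417/2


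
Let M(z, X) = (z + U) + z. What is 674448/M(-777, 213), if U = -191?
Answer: -674448/1745 ≈ -386.50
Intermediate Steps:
M(z, X) = -191 + 2*z (M(z, X) = (z - 191) + z = (-191 + z) + z = -191 + 2*z)
674448/M(-777, 213) = 674448/(-191 + 2*(-777)) = 674448/(-191 - 1554) = 674448/(-1745) = 674448*(-1/1745) = -674448/1745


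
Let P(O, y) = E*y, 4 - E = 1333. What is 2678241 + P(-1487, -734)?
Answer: 3653727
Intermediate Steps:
E = -1329 (E = 4 - 1*1333 = 4 - 1333 = -1329)
P(O, y) = -1329*y
2678241 + P(-1487, -734) = 2678241 - 1329*(-734) = 2678241 + 975486 = 3653727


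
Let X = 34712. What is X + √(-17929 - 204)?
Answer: 34712 + I*√18133 ≈ 34712.0 + 134.66*I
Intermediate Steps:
X + √(-17929 - 204) = 34712 + √(-17929 - 204) = 34712 + √(-18133) = 34712 + I*√18133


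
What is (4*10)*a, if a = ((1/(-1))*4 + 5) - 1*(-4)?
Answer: 200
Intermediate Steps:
a = 5 (a = ((1*(-1))*4 + 5) + 4 = (-1*4 + 5) + 4 = (-4 + 5) + 4 = 1 + 4 = 5)
(4*10)*a = (4*10)*5 = 40*5 = 200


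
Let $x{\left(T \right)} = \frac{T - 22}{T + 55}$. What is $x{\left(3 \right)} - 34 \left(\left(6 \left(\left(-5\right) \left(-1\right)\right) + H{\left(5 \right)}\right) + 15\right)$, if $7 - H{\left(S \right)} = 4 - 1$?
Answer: $- \frac{96647}{58} \approx -1666.3$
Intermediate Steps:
$H{\left(S \right)} = 4$ ($H{\left(S \right)} = 7 - \left(4 - 1\right) = 7 - 3 = 4$)
$x{\left(T \right)} = \frac{-22 + T}{55 + T}$
$x{\left(3 \right)} - 34 \left(\left(6 \left(\left(-5\right) \left(-1\right)\right) + H{\left(5 \right)}\right) + 15\right) = \frac{-22 + 3}{55 + 3} - 34 \left(\left(6 \left(\left(-5\right) \left(-1\right)\right) + 4\right) + 15\right) = \frac{1}{58} \left(-19\right) - 34 \left(\left(6 \cdot 5 + 4\right) + 15\right) = \frac{1}{58} \left(-19\right) - 34 \left(\left(30 + 4\right) + 15\right) = - \frac{19}{58} - 34 \left(34 + 15\right) = - \frac{19}{58} - 1666 = - \frac{96647}{58}$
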